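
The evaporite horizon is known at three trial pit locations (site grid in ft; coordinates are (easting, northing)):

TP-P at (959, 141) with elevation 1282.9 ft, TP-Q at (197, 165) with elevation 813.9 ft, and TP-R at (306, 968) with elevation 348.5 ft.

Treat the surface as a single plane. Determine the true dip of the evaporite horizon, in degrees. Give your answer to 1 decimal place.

Two edge vectors: TP-P→TP-Q = (-762, 24, -469), TP-P→TP-R = (-653, 827, -934.4).
Normal n = (TP-P→TP-Q) × (TP-P→TP-R) = (365437.4, -405755.8, -614502).
So ∂z/∂E = −n_x/n_z = 0.59469 and ∂z/∂N = −n_y/n_z = −0.66030.
Gradient magnitude |∇z| = √(a² + b²) = √(0.35365 + 0.43600) = 0.88862.
True dip = arctan(0.88862) = 41.6°, dipping toward NW (azimuth ≈ 318°).

41.6°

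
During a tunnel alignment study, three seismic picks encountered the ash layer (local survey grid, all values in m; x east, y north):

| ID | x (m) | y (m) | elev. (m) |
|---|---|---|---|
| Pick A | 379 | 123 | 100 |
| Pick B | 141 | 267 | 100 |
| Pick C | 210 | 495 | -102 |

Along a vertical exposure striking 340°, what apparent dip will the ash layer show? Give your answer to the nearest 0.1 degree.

Two edge vectors: Pick A→Pick B = (-238, 144, 0), Pick A→Pick C = (-169, 372, -202).
Normal n = (Pick A→Pick B) × (Pick A→Pick C) = (-29088, -48076, -64200).
So ∂z/∂x = −n_x/n_z = −0.45308 and ∂z/∂y = −n_y/n_z = −0.74885.
Unit vector along 340° is (sin 340°, cos 340°) = (-0.3420, 0.9397).
Slope in that direction = a·(-0.3420) + b·(0.9397) = −0.54872.
Apparent dip = arctan|0.54872| = 28.8° (true dip is 41.2°, so apparent ≤ true as expected).

28.8°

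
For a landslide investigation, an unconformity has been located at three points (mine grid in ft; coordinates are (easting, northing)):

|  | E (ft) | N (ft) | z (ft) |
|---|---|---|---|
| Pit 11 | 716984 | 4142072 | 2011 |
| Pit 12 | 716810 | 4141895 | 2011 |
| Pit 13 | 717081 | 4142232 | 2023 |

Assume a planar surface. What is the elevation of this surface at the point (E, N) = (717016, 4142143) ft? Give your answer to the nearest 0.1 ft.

Two edge vectors: Pit 11→Pit 12 = (-174, -177, 0), Pit 11→Pit 13 = (97, 160, 12).
Normal n = (Pit 11→Pit 12) × (Pit 11→Pit 13) = (-2124, 2088, -10671).
So ∂z/∂E = −n_x/n_z = −0.199044138 and ∂z/∂N = −n_y/n_z = 0.195670509.
Intercept c from Pit 11: 2011 + 142711.46 − 810481.34 = −665758.87.
At (717016, 4142143): z = −142717.8 + 810495.2 − 665758.87 = 2018.5 ft.

2018.5 ft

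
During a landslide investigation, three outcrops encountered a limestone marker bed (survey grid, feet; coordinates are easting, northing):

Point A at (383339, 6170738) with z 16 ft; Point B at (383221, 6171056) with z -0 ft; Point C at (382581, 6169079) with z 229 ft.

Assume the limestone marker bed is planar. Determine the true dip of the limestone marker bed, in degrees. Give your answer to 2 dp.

7.25°

Two edge vectors: Point A→Point B = (-118, 318, -16), Point A→Point C = (-758, -1659, 213).
Normal n = (Point A→Point B) × (Point A→Point C) = (41190, 37262, 436806).
So ∂z/∂easting = −n_x/n_z = −0.09430 and ∂z/∂northing = −n_y/n_z = −0.08531.
Gradient magnitude |∇z| = √(a² + b²) = √(0.00889 + 0.00728) = 0.12716.
True dip = arctan(0.12716) = 7.25°, dipping toward NE (azimuth ≈ 048°).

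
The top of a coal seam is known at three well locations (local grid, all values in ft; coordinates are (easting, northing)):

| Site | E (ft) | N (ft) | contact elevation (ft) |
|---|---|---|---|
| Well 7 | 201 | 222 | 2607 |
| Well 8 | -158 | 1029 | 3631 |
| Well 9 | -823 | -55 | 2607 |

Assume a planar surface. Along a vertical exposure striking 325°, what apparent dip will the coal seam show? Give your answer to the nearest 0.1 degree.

Let the plane be z = a·E + b·N + c.
Well 8−Well 7: −359a + 807b = 1024;  Well 9−Well 7: −1024a − 277b = 0.
Solving gives a = −0.30638, b = 1.13260.
Unit vector along 325° is (sin 325°, cos 325°) = (-0.5736, 0.8192).
Slope in that direction = a·(-0.5736) + b·(0.8192) = 1.10350.
Apparent dip = arctan|1.10350| = 47.8° (true dip is 49.6°, so apparent ≤ true as expected).

47.8°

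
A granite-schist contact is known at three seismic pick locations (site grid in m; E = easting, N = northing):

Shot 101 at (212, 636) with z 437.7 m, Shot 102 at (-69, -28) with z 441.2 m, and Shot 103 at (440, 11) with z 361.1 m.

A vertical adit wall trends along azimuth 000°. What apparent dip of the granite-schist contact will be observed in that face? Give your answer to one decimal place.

3.6°

Two edge vectors: Shot 101→Shot 102 = (-281, -664, 3.5), Shot 101→Shot 103 = (228, -625, -76.6).
Normal n = (Shot 101→Shot 102) × (Shot 101→Shot 103) = (53049.9, -20726.6, 327017).
So ∂z/∂E = −n_x/n_z = −0.16222 and ∂z/∂N = −n_y/n_z = 0.06338.
Unit vector along 000° is (sin 0°, cos 0°) = (0.0000, 1.0000).
Slope in that direction = a·(0.0000) + b·(1.0000) = 0.06338.
Apparent dip = arctan|0.06338| = 3.6° (true dip is 9.9°, so apparent ≤ true as expected).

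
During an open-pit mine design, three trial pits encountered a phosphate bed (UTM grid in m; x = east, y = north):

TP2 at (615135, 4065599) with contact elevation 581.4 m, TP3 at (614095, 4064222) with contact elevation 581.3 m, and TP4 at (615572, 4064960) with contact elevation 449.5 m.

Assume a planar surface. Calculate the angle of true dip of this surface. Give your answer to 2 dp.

10.19°

Let the plane be z = a·x + b·y + c.
TP3−TP2: −1040a − 1377b = −0.1;  TP4−TP2: 437a − 639b = −131.9.
Solving gives a = −0.14338, b = 0.10836.
Gradient magnitude |∇z| = √(a² + b²) = √(0.02056 + 0.01174) = 0.17972.
True dip = arctan(0.17972) = 10.19°, dipping toward SE (azimuth ≈ 127°).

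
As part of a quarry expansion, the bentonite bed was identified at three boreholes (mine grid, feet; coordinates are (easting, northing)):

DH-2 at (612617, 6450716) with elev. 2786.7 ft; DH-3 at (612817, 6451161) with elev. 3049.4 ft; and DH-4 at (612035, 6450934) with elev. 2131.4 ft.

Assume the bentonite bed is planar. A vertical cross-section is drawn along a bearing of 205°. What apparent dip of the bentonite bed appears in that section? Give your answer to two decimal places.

Two edge vectors: DH-2→DH-3 = (200, 445, 262.7), DH-2→DH-4 = (-582, 218, -655.3).
Normal n = (DH-2→DH-3) × (DH-2→DH-4) = (-348877.1, -21831.4, 302590).
So ∂z/∂E = −n_x/n_z = 1.15297 and ∂z/∂N = −n_y/n_z = 0.07215.
Unit vector along 205° is (sin 205°, cos 205°) = (-0.4226, -0.9063).
Slope in that direction = a·(-0.4226) + b·(-0.9063) = −0.55265.
Apparent dip = arctan|0.55265| = 28.93° (true dip is 49.1°, so apparent ≤ true as expected).

28.93°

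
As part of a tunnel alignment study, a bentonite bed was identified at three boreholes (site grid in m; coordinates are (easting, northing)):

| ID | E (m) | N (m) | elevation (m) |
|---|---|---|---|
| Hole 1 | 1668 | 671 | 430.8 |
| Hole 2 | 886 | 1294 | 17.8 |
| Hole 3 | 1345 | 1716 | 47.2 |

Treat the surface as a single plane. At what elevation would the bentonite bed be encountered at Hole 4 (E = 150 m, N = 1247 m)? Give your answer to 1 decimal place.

-199.6 m

Let the plane be z = a·E + b·N + c.
Hole 2−Hole 1: −782a + 623b = −413;  Hole 3−Hole 1: −323a + 1045b = −383.6.
Solving gives a = 0.312686, b = −0.270433.
Then c = 430.8 − a·1668 − b·671 = 90.70.
At (150, 1247): z = 46.9 − 337.2 + 90.70 = -199.6 m.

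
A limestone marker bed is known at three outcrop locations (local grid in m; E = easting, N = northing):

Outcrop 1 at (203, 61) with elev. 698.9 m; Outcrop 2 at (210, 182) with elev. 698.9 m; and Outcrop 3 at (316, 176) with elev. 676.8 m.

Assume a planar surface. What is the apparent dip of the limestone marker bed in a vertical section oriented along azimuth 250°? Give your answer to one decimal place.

Two edge vectors: Outcrop 1→Outcrop 2 = (7, 121, 0), Outcrop 1→Outcrop 3 = (113, 115, -22.1).
Normal n = (Outcrop 1→Outcrop 2) × (Outcrop 1→Outcrop 3) = (-2674.1, 154.7, -12868).
So ∂z/∂E = −n_x/n_z = −0.20781 and ∂z/∂N = −n_y/n_z = 0.01202.
Unit vector along 250° is (sin 250°, cos 250°) = (-0.9397, -0.3420).
Slope in that direction = a·(-0.9397) + b·(-0.3420) = 0.19117.
Apparent dip = arctan|0.19117| = 10.8° (true dip is 11.8°, so apparent ≤ true as expected).

10.8°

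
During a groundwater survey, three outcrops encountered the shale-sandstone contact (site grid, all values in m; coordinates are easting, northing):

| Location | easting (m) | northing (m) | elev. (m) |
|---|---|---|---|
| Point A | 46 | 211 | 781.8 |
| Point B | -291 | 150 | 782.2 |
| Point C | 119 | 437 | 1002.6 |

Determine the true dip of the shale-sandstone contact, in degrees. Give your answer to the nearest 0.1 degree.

Two edge vectors: Point A→Point B = (-337, -61, 0.4), Point A→Point C = (73, 226, 220.8).
Normal n = (Point A→Point B) × (Point A→Point C) = (-13559.2, 74438.8, -71709).
So ∂z/∂easting = −n_x/n_z = −0.18909 and ∂z/∂northing = −n_y/n_z = 1.03807.
Gradient magnitude |∇z| = √(a² + b²) = √(0.03575 + 1.07758) = 1.05515.
True dip = arctan(1.05515) = 46.5°, dipping toward S (azimuth ≈ 170°).

46.5°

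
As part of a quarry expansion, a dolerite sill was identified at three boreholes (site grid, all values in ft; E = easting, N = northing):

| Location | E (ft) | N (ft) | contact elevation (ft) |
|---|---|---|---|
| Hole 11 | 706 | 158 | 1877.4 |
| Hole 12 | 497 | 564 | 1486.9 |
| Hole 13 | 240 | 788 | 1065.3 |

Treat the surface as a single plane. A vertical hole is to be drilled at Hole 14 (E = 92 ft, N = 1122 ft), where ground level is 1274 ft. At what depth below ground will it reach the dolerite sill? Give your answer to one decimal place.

Let the plane be z = a·E + b·N + c.
Hole 12−Hole 11: −209a + 406b = −390.5;  Hole 13−Hole 11: −466a + 630b = −812.1.
Solving gives a = 1.454953, b = −0.212845.
Then c = 1877.4 − a·706 − b·158 = 883.83.
At (92, 1122): z_contact = 133.86 − 238.81 + 883.83 = 778.88 ft.
Depth below ground = 1274 − 778.88 = 495.1 ft.

495.1 ft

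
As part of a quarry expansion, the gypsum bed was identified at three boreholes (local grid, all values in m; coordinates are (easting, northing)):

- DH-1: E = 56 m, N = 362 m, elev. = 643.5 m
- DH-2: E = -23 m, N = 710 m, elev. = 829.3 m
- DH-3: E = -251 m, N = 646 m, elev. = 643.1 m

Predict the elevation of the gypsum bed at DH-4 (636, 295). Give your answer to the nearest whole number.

Two edge vectors: DH-1→DH-2 = (-79, 348, 185.8), DH-1→DH-3 = (-307, 284, -0.4).
Normal n = (DH-1→DH-2) × (DH-1→DH-3) = (-52906.4, -57072.2, 84400).
So ∂z/∂E = −n_x/n_z = 0.62685 and ∂z/∂N = −n_y/n_z = 0.67621.
Intercept c from DH-1: 643.5 − 35.10 − 244.79 = 363.61.
At (636, 295): z = 398.7 + 199.5 + 363.61 = 961.8 m.

962 m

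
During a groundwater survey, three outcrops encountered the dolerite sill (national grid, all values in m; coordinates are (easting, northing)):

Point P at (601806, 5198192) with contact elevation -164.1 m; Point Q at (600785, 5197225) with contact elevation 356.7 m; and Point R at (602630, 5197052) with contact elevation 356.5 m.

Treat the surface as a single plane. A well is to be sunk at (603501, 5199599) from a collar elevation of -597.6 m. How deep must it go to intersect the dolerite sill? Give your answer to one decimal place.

333.9 m

Let the plane be z = a·E + b·N + c.
Point Q−Point P: −1021a − 967b = 520.8;  Point R−Point P: 824a − 1140b = 520.6.
Solving gives a = −0.046049671, b = −0.489951692.
Then c = -164.1 − a·601806 − b·5198192 = 2574411.83.
At (603501, 5199599): z_contact = −27791.02 − 2547552.33 + 2574411.83 = -931.52 m.
Depth below ground = -597.6 − (-931.52) = 333.9 m.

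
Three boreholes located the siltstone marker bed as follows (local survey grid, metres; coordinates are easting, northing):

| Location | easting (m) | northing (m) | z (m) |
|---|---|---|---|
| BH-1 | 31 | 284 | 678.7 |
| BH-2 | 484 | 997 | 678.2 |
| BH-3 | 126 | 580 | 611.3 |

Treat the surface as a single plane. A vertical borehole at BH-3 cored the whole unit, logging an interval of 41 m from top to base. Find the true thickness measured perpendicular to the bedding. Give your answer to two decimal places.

Two edge vectors: BH-1→BH-2 = (453, 713, -0.5), BH-1→BH-3 = (95, 296, -67.4).
Normal n = (BH-1→BH-2) × (BH-1→BH-3) = (-47908.2, 30484.7, 66353).
So ∂z/∂easting = −n_x/n_z = 0.72202 and ∂z/∂northing = −n_y/n_z = −0.45943.
|∇z| = √(a²+b²) = 0.85580, so dip δ = arctan(0.85580) = 40.56°.
True thickness = vertical thickness × cos δ = 41 × cos 40.56° = 31.15 m.

31.15 m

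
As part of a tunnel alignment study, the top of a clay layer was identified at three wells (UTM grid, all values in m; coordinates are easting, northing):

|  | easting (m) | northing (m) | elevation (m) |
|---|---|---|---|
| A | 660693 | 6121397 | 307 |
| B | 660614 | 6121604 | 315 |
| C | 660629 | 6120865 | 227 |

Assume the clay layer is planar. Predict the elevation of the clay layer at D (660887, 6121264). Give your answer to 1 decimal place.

Two edge vectors: A→B = (-79, 207, 8), A→C = (-64, -532, -80).
Normal n = (A→B) × (A→C) = (-12304, -6832, 55276).
So ∂z/∂easting = −n_x/n_z = 0.222592083 and ∂z/∂northing = −n_y/n_z = 0.123597945.
Intercept c from A: 307 − 147065.03 − 756592.09 = −903350.12.
At (660887, 6121264): z = 147108.2 + 756575.7 − 903350.12 = 333.7 m.

333.7 m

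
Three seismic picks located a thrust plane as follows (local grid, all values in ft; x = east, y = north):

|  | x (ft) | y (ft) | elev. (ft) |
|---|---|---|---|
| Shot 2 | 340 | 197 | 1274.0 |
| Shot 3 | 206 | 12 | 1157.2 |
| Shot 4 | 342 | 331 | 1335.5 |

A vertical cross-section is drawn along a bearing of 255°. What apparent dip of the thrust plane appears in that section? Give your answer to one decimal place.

Let the plane be z = a·x + b·y + c.
Shot 3−Shot 2: −134a − 185b = −116.8;  Shot 4−Shot 2: 2a + 134b = 61.5.
Solving gives a = 0.24302, b = 0.45533.
Unit vector along 255° is (sin 255°, cos 255°) = (-0.9659, -0.2588).
Slope in that direction = a·(-0.9659) + b·(-0.2588) = −0.35258.
Apparent dip = arctan|0.35258| = 19.4° (true dip is 27.3°, so apparent ≤ true as expected).

19.4°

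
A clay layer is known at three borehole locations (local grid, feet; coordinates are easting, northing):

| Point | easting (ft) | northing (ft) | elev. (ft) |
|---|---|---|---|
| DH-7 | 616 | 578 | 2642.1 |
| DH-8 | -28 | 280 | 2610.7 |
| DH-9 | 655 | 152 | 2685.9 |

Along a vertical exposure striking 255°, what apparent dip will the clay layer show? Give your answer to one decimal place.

3.7°

Two edge vectors: DH-7→DH-8 = (-644, -298, -31.4), DH-7→DH-9 = (39, -426, 43.8).
Normal n = (DH-7→DH-8) × (DH-7→DH-9) = (-26428.8, 26982.6, 285966).
So ∂z/∂easting = −n_x/n_z = 0.09242 and ∂z/∂northing = −n_y/n_z = −0.09436.
Unit vector along 255° is (sin 255°, cos 255°) = (-0.9659, -0.2588).
Slope in that direction = a·(-0.9659) + b·(-0.2588) = −0.06485.
Apparent dip = arctan|0.06485| = 3.7° (true dip is 7.5°, so apparent ≤ true as expected).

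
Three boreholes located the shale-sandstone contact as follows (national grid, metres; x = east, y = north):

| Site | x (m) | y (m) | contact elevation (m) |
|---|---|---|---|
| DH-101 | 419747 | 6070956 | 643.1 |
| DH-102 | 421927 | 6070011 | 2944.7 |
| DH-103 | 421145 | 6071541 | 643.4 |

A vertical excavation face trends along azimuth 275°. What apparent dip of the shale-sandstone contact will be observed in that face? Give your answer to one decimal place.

32.0°

Two edge vectors: DH-101→DH-102 = (2180, -945, 2301.6), DH-101→DH-103 = (1398, 585, 0.3).
Normal n = (DH-101→DH-102) × (DH-101→DH-103) = (-1346719.5, 3216982.8, 2596410).
So ∂z/∂x = −n_x/n_z = 0.51869 and ∂z/∂y = −n_y/n_z = −1.23901.
Unit vector along 275° is (sin 275°, cos 275°) = (-0.9962, 0.0872).
Slope in that direction = a·(-0.9962) + b·(0.0872) = −0.62470.
Apparent dip = arctan|0.62470| = 32.0° (true dip is 53.3°, so apparent ≤ true as expected).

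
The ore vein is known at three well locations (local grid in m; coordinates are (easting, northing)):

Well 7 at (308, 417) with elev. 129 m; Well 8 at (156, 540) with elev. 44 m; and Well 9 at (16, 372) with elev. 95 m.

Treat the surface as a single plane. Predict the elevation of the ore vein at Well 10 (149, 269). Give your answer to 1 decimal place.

167.2 m

Two edge vectors: Well 7→Well 8 = (-152, 123, -85), Well 7→Well 9 = (-292, -45, -34).
Normal n = (Well 7→Well 8) × (Well 7→Well 9) = (-8007, 19652, 42756).
So ∂z/∂E = −n_x/n_z = 0.18727 and ∂z/∂N = −n_y/n_z = −0.45963.
Intercept c from Well 7: 129 − 57.68 + 191.67 = 262.99.
At (149, 269): z = 27.9 − 123.6 + 262.99 = 167.2 m.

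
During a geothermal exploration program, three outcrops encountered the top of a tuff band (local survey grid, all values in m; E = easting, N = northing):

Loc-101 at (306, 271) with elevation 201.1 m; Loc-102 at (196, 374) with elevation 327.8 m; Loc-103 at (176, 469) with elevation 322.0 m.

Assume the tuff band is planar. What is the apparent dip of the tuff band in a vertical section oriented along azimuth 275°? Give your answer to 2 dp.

Two edge vectors: Loc-101→Loc-102 = (-110, 103, 126.7), Loc-101→Loc-103 = (-130, 198, 120.9).
Normal n = (Loc-101→Loc-102) × (Loc-101→Loc-103) = (-12633.9, -3172, -8390).
So ∂z/∂E = −n_x/n_z = −1.50583 and ∂z/∂N = −n_y/n_z = −0.37807.
Unit vector along 275° is (sin 275°, cos 275°) = (-0.9962, 0.0872).
Slope in that direction = a·(-0.9962) + b·(0.0872) = 1.46715.
Apparent dip = arctan|1.46715| = 55.72° (true dip is 57.2°, so apparent ≤ true as expected).

55.72°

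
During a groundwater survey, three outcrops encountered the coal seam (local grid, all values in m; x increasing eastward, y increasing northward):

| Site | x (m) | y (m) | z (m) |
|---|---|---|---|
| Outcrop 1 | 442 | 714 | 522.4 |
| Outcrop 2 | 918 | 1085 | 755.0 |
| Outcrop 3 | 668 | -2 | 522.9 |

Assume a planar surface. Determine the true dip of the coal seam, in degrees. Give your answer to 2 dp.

Let the plane be z = a·x + b·y + c.
Outcrop 2−Outcrop 1: 476a + 371b = 232.6;  Outcrop 3−Outcrop 1: 226a − 716b = 0.5.
Solving gives a = 0.39261, b = 0.12323.
Gradient magnitude |∇z| = √(a² + b²) = √(0.15414 + 0.01518) = 0.41150.
True dip = arctan(0.41150) = 22.37°, dipping toward WSW (azimuth ≈ 253°).

22.37°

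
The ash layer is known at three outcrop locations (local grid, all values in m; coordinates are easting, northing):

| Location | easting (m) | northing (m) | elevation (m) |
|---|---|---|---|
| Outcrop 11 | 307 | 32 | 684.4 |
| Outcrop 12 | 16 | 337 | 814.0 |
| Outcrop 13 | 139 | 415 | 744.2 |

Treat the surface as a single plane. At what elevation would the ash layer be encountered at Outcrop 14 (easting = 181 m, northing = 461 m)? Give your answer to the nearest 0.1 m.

719.0 m

Two edge vectors: Outcrop 11→Outcrop 12 = (-291, 305, 129.6), Outcrop 11→Outcrop 13 = (-168, 383, 59.8).
Normal n = (Outcrop 11→Outcrop 12) × (Outcrop 11→Outcrop 13) = (-31397.8, -4371, -60213).
So ∂z/∂easting = −n_x/n_z = −0.52145 and ∂z/∂northing = −n_y/n_z = −0.07259.
Intercept c from Outcrop 11: 684.4 + 160.08 + 2.32 = 846.81.
At (181, 461): z = −94.4 − 33.5 + 846.81 = 719.0 m.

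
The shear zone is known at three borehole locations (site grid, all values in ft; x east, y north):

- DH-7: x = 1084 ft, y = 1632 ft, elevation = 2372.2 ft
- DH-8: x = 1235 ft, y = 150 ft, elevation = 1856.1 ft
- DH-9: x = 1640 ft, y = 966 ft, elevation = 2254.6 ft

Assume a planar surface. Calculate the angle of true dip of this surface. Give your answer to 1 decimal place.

23.7°

Two edge vectors: DH-7→DH-8 = (151, -1482, -516.1), DH-7→DH-9 = (556, -666, -117.6).
Normal n = (DH-7→DH-8) × (DH-7→DH-9) = (-169439.4, -269194, 723426).
So ∂z/∂x = −n_x/n_z = 0.23422 and ∂z/∂y = −n_y/n_z = 0.37211.
Gradient magnitude |∇z| = √(a² + b²) = √(0.05486 + 0.13847) = 0.43969.
True dip = arctan(0.43969) = 23.7°, dipping toward SSW (azimuth ≈ 212°).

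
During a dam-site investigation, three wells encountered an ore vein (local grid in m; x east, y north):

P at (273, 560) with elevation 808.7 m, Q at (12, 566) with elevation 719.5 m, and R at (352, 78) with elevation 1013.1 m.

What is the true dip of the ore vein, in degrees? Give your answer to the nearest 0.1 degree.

Two edge vectors: P→Q = (-261, 6, -89.2), P→R = (79, -482, 204.4).
Normal n = (P→Q) × (P→R) = (-41768, 46301.6, 125328).
So ∂z/∂x = −n_x/n_z = 0.33327 and ∂z/∂y = −n_y/n_z = −0.36944.
Gradient magnitude |∇z| = √(a² + b²) = √(0.11107 + 0.13649) = 0.49755.
True dip = arctan(0.49755) = 26.5°, dipping toward NW (azimuth ≈ 318°).

26.5°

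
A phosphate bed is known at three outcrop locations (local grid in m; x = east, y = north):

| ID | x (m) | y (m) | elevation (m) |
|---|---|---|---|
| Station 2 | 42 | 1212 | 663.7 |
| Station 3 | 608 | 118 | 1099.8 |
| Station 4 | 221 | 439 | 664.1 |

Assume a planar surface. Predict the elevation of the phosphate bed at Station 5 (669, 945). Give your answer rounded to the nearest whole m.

Let the plane be z = a·x + b·y + c.
Station 3−Station 2: 566a − 1094b = 436.1;  Station 4−Station 2: 179a − 773b = 0.4.
Solving gives a = 1.39296, b = 0.32204.
Then c = 663.7 − a·42 − b·1212 = 214.88.
At (669, 945): z = 931.9 + 304.3 + 214.88 = 1451.1 m.

1451 m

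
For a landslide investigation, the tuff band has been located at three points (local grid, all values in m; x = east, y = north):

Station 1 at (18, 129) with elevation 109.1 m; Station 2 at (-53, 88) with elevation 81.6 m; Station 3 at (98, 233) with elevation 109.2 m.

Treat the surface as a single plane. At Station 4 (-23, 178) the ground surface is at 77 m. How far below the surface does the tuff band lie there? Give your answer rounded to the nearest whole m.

Let the plane be z = a·x + b·y + c.
Station 2−Station 1: −71a − 41b = −27.5;  Station 3−Station 1: 80a + 104b = 0.1.
Solving gives a = 0.69588, b = −0.53433.
Then c = 109.1 − a·18 − b·129 = 165.50.
At (-23, 178): z_contact = −16.0 − 95.1 + 165.50 = 54.4 m.
Depth below ground = 77 − 54.4 = 23 m.

23 m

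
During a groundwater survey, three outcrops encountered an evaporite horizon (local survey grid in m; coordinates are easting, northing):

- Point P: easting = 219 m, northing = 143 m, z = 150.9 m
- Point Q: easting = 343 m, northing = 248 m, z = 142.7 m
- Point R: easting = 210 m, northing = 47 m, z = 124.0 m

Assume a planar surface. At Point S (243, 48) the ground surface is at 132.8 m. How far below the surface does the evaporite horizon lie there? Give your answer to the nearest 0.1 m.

Two edge vectors: Point P→Point Q = (124, 105, -8.2), Point P→Point R = (-9, -96, -26.9).
Normal n = (Point P→Point Q) × (Point P→Point R) = (-3611.7, 3409.4, -10959).
So ∂z/∂easting = −n_x/n_z = −0.32956 and ∂z/∂northing = −n_y/n_z = 0.31111.
Intercept c from Point P: 150.9 + 72.17 − 44.49 = 178.59.
At (243, 48): z_contact = −80.08 + 14.93 + 178.59 = 113.44 m.
Depth below ground = 132.8 − 113.44 = 19.4 m.

19.4 m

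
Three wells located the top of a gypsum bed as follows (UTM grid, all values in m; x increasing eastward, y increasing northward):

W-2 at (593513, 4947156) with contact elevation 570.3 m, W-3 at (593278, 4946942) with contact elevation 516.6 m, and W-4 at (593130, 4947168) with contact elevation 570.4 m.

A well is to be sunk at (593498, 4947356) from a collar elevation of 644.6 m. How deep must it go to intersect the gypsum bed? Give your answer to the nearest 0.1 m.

25.8 m

Let the plane be z = a·x + b·y + c.
W-3−W-2: −235a − 214b = −53.7;  W-4−W-2: −383a + 12b = 0.1.
Solving gives a = 0.007348258, b = 0.242865231.
Then c = 570.3 − a·593513 − b·4947156 = −1205283.17.
At (593498, 4947356): z_contact = 4361.18 + 1201540.76 − 1205283.17 = 618.76 m.
Depth below ground = 644.6 − 618.76 = 25.8 m.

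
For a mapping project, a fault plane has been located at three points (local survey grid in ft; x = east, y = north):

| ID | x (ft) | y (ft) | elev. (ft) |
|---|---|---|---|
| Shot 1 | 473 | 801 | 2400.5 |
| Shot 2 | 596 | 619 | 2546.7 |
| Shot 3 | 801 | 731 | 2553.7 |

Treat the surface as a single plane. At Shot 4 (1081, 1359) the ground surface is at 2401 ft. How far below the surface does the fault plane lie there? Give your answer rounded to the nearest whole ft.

Two edge vectors: Shot 1→Shot 2 = (123, -182, 146.2), Shot 1→Shot 3 = (328, -70, 153.2).
Normal n = (Shot 1→Shot 2) × (Shot 1→Shot 3) = (-17648.4, 29110, 51086).
So ∂z/∂x = −n_x/n_z = 0.34546 and ∂z/∂y = −n_y/n_z = −0.56982.
Intercept c from Shot 1: 2400.5 − 163.40 + 456.43 = 2693.52.
At (1081, 1359): z_contact = 373.4 − 774.4 + 2693.52 = 2292.6 ft.
Depth below ground = 2401 − 2292.6 = 108 ft.

108 ft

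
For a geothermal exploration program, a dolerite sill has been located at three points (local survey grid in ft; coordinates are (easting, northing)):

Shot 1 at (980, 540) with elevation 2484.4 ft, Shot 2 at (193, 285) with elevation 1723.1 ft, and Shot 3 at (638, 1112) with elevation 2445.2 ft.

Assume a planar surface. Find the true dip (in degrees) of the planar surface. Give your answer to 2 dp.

Two edge vectors: Shot 1→Shot 2 = (-787, -255, -761.3), Shot 1→Shot 3 = (-342, 572, -39.2).
Normal n = (Shot 1→Shot 2) × (Shot 1→Shot 3) = (445459.6, 229514.2, -537374).
So ∂z/∂E = −n_x/n_z = 0.82896 and ∂z/∂N = −n_y/n_z = 0.42710.
Gradient magnitude |∇z| = √(a² + b²) = √(0.68717 + 0.18242) = 0.93252.
True dip = arctan(0.93252) = 43.00°, dipping toward WSW (azimuth ≈ 243°).

43.00°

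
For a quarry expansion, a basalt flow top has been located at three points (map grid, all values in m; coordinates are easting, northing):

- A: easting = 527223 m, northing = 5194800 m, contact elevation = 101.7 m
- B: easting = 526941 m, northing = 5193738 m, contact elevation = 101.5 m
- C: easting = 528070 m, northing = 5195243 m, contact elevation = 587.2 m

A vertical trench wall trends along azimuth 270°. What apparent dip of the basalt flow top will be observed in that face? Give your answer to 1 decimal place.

Let the plane be z = a·easting + b·northing + c.
B−A: −282a − 1062b = −0.2;  C−A: 847a + 443b = 485.5.
Solving gives a = 0.66553, b = −0.17653.
Unit vector along 270° is (sin 270°, cos 270°) = (-1.0000, -0.0000).
Slope in that direction = a·(-1.0000) + b·(-0.0000) = −0.66553.
Apparent dip = arctan|0.66553| = 33.6° (true dip is 34.5°, so apparent ≤ true as expected).

33.6°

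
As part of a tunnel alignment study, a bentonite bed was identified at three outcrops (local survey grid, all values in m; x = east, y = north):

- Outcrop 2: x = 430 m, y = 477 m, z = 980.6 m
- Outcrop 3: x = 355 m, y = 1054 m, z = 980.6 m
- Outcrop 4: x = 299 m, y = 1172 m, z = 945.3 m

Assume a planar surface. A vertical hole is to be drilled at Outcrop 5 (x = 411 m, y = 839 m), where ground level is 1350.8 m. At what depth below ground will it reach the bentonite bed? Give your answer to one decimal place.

345.8 m

Two edge vectors: Outcrop 2→Outcrop 3 = (-75, 577, 0), Outcrop 2→Outcrop 4 = (-131, 695, -35.3).
Normal n = (Outcrop 2→Outcrop 3) × (Outcrop 2→Outcrop 4) = (-20368.1, -2647.5, 23462).
So ∂z/∂x = −n_x/n_z = 0.868131 and ∂z/∂y = −n_y/n_z = 0.112842.
Intercept c from Outcrop 2: 980.6 − 373.30 − 53.83 = 553.48.
At (411, 839): z_contact = 356.80 + 94.67 + 553.48 = 1004.95 m.
Depth below ground = 1350.8 − 1004.95 = 345.8 m.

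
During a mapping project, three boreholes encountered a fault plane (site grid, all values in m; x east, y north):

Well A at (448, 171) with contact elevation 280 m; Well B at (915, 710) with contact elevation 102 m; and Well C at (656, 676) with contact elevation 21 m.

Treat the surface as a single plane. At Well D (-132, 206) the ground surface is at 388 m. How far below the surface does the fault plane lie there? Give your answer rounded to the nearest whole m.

365 m

Two edge vectors: Well A→Well B = (467, 539, -178), Well A→Well C = (208, 505, -259).
Normal n = (Well A→Well B) × (Well A→Well C) = (-49711, 83929, 123723).
So ∂z/∂x = −n_x/n_z = 0.40179 and ∂z/∂y = −n_y/n_z = −0.67836.
Intercept c from Well A: 280 − 180.00 + 116.00 = 216.00.
At (-132, 206): z_contact = −53.0 − 139.7 + 216.00 = 23.2 m.
Depth below ground = 388 − 23.2 = 365 m.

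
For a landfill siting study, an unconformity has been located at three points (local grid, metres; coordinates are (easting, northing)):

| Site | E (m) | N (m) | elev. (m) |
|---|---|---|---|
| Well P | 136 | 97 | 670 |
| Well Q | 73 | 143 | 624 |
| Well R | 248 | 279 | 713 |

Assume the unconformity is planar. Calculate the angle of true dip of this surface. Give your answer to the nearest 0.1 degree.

32.6°

Two edge vectors: Well P→Well Q = (-63, 46, -46), Well P→Well R = (112, 182, 43).
Normal n = (Well P→Well Q) × (Well P→Well R) = (10350, -2443, -16618).
So ∂z/∂E = −n_x/n_z = 0.62282 and ∂z/∂N = −n_y/n_z = −0.14701.
Gradient magnitude |∇z| = √(a² + b²) = √(0.38790 + 0.02161) = 0.63993.
True dip = arctan(0.63993) = 32.6°, dipping toward WNW (azimuth ≈ 283°).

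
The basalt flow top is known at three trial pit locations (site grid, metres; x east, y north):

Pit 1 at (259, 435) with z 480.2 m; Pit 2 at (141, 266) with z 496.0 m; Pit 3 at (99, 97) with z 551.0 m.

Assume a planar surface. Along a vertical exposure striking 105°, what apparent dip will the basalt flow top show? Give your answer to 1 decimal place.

31.6°

Let the plane be z = a·x + b·y + c.
Pit 2−Pit 1: −118a − 169b = 15.8;  Pit 3−Pit 1: −160a − 338b = 70.8.
Solving gives a = 0.51579, b = −0.45363.
Unit vector along 105° is (sin 105°, cos 105°) = (0.9659, -0.2588).
Slope in that direction = a·(0.9659) + b·(-0.2588) = 0.61562.
Apparent dip = arctan|0.61562| = 31.6° (true dip is 34.5°, so apparent ≤ true as expected).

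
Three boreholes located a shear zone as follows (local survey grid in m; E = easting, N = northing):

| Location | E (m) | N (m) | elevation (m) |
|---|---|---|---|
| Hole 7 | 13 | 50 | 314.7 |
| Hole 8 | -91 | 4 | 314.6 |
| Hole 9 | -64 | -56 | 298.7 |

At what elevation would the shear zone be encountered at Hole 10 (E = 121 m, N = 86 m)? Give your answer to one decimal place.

Let the plane be z = a·E + b·N + c.
Hole 8−Hole 7: −104a − 46b = −0.1;  Hole 9−Hole 7: −77a − 106b = −16.
Solving gives a = −0.09695, b = 0.22137.
Then c = 314.7 − a·13 − b·50 = 304.89.
At (121, 86): z = −11.7 + 19.0 + 304.89 = 312.2 m.

312.2 m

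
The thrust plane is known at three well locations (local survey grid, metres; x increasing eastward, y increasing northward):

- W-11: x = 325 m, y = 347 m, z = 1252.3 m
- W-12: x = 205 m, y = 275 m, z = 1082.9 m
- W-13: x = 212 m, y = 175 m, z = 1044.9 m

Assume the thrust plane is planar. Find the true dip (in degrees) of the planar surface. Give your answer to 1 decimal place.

50.8°

Two edge vectors: W-11→W-12 = (-120, -72, -169.4), W-11→W-13 = (-113, -172, -207.4).
Normal n = (W-11→W-12) × (W-11→W-13) = (-14204, -5745.8, 12504).
So ∂z/∂x = −n_x/n_z = 1.13596 and ∂z/∂y = −n_y/n_z = 0.45952.
Gradient magnitude |∇z| = √(a² + b²) = √(1.29040 + 0.21116) = 1.22538.
True dip = arctan(1.22538) = 50.8°, dipping toward WSW (azimuth ≈ 248°).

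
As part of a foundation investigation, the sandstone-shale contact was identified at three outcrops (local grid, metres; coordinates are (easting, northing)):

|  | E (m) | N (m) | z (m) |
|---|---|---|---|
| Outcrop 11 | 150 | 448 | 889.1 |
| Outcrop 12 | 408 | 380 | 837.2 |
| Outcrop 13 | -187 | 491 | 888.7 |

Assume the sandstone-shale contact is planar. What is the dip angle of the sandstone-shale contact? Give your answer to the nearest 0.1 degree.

Two edge vectors: Outcrop 11→Outcrop 12 = (258, -68, -51.9), Outcrop 11→Outcrop 13 = (-337, 43, -0.4).
Normal n = (Outcrop 11→Outcrop 12) × (Outcrop 11→Outcrop 13) = (2258.9, 17593.5, -11822).
So ∂z/∂E = −n_x/n_z = 0.19108 and ∂z/∂N = −n_y/n_z = 1.48820.
Gradient magnitude |∇z| = √(a² + b²) = √(0.03651 + 2.21474) = 1.50042.
True dip = arctan(1.50042) = 56.3°, dipping toward S (azimuth ≈ 187°).

56.3°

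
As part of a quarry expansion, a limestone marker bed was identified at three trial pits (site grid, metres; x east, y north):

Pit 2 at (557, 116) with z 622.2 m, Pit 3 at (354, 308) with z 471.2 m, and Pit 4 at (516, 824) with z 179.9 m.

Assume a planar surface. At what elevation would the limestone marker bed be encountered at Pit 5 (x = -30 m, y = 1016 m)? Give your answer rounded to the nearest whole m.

-27 m

Two edge vectors: Pit 2→Pit 3 = (-203, 192, -151), Pit 2→Pit 4 = (-41, 708, -442.3).
Normal n = (Pit 2→Pit 3) × (Pit 2→Pit 4) = (21986.4, -83595.9, -135852).
So ∂z/∂x = −n_x/n_z = 0.16184 and ∂z/∂y = −n_y/n_z = −0.61535.
Intercept c from Pit 2: 622.2 − 90.15 + 71.38 = 603.43.
At (-30, 1016): z = −4.9 − 625.2 + 603.43 = -26.6 m.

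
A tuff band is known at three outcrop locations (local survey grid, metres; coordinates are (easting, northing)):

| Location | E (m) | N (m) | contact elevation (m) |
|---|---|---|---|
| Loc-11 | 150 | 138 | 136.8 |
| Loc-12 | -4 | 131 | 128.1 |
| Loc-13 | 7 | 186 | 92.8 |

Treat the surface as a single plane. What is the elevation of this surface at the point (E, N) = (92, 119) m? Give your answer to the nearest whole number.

144 m

Two edge vectors: Loc-11→Loc-12 = (-154, -7, -8.7), Loc-11→Loc-13 = (-143, 48, -44).
Normal n = (Loc-11→Loc-12) × (Loc-11→Loc-13) = (725.6, -5531.9, -8393).
So ∂z/∂E = −n_x/n_z = 0.08645 and ∂z/∂N = −n_y/n_z = −0.65911.
Intercept c from Loc-11: 136.8 − 12.97 + 90.96 = 214.79.
At (92, 119): z = 8.0 − 78.4 + 214.79 = 144.3 m.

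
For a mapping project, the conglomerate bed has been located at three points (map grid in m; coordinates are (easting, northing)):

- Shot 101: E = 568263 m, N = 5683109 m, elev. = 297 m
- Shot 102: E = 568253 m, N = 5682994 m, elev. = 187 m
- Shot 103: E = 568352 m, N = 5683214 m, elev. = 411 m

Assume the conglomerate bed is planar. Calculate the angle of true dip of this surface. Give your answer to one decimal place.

Let the plane be z = a·E + b·N + c.
Shot 102−Shot 101: −10a − 115b = −110;  Shot 103−Shot 101: 89a + 105b = 114.
Solving gives a = 0.16984, b = 0.94175.
Gradient magnitude |∇z| = √(a² + b²) = √(0.02885 + 0.88690) = 0.95695.
True dip = arctan(0.95695) = 43.7°, dipping toward S (azimuth ≈ 190°).

43.7°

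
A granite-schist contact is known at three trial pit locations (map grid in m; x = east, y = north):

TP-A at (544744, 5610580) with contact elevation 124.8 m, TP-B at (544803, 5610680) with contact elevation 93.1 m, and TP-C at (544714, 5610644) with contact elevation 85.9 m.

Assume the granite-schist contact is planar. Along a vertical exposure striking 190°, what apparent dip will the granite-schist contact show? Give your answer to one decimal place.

23.0°

Let the plane be z = a·x + b·y + c.
TP-B−TP-A: 59a + 100b = −31.7;  TP-C−TP-A: −30a + 64b = −38.9.
Solving gives a = 0.27468, b = −0.47906.
Unit vector along 190° is (sin 190°, cos 190°) = (-0.1736, -0.9848).
Slope in that direction = a·(-0.1736) + b·(-0.9848) = 0.42408.
Apparent dip = arctan|0.42408| = 23.0° (true dip is 28.9°, so apparent ≤ true as expected).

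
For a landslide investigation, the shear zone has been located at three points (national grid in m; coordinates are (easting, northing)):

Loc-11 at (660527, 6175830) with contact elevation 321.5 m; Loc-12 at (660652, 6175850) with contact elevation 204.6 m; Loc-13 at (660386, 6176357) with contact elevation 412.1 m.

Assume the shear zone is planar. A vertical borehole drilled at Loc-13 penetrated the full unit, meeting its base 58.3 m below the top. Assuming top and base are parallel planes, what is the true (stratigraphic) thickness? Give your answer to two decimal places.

42.77 m

Two edge vectors: Loc-11→Loc-12 = (125, 20, -116.9), Loc-11→Loc-13 = (-141, 527, 90.6).
Normal n = (Loc-11→Loc-12) × (Loc-11→Loc-13) = (63418.3, 5157.9, 68695).
So ∂z/∂E = −n_x/n_z = −0.92319 and ∂z/∂N = −n_y/n_z = −0.07508.
|∇z| = √(a²+b²) = 0.92623, so dip δ = arctan(0.92623) = 42.81°.
True thickness = vertical thickness × cos δ = 58.3 × cos 42.81° = 42.77 m.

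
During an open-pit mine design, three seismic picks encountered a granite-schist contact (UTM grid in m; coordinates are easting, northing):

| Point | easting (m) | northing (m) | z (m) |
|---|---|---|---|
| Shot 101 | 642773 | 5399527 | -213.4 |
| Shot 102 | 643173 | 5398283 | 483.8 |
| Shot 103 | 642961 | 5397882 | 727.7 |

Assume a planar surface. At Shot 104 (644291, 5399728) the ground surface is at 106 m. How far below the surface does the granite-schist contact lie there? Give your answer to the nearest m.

521 m

Let the plane be z = a·easting + b·northing + c.
Shot 102−Shot 101: 400a − 1244b = 697.2;  Shot 103−Shot 101: 188a − 1645b = 941.1.
Solving gives a = −0.05619624, b = −0.57851969.
Then c = -213.4 − a·642773 − b·5399527 = 3159640.73.
At (644291, 5399728): z_contact = −36206.7 − 3123849.0 + 3159640.73 = -415.0 m.
Depth below ground = 106 − (-415.0) = 521 m.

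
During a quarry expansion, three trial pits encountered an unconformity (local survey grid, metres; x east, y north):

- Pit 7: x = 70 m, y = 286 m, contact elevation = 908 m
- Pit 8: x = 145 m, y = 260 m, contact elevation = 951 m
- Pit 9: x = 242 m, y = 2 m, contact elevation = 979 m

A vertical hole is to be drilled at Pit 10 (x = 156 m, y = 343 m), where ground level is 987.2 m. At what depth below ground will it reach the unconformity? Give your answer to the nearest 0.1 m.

19.2 m

Let the plane be z = a·x + b·y + c.
Pit 8−Pit 7: 75a − 26b = 43;  Pit 9−Pit 7: 172a − 284b = 71.
Solving gives a = 0.61600, b = 0.12307.
Then c = 908 − a·70 − b·286 = 829.68.
At (156, 343): z_contact = 96.10 + 42.21 + 829.68 = 967.99 m.
Depth below ground = 987.2 − 967.99 = 19.2 m.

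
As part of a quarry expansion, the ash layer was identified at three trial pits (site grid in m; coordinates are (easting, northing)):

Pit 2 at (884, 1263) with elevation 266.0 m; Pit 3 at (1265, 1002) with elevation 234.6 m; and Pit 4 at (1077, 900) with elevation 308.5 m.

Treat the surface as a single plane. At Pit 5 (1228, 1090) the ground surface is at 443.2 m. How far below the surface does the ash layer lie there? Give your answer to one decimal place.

Two edge vectors: Pit 2→Pit 3 = (381, -261, -31.4), Pit 2→Pit 4 = (193, -363, 42.5).
Normal n = (Pit 2→Pit 3) × (Pit 2→Pit 4) = (-22490.7, -22252.7, -87930).
So ∂z/∂E = −n_x/n_z = −0.255780 and ∂z/∂N = −n_y/n_z = −0.253073.
Intercept c from Pit 2: 266 + 226.11 + 319.63 = 811.74.
At (1228, 1090): z_contact = −314.10 − 275.85 + 811.74 = 221.79 m.
Depth below ground = 443.2 − 221.79 = 221.4 m.

221.4 m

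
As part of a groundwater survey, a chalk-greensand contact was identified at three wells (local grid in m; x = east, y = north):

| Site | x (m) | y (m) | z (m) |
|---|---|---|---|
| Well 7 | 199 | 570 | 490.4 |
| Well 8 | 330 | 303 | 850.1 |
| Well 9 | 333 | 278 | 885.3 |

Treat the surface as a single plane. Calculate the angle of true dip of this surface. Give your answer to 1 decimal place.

55.2°

Two edge vectors: Well 7→Well 8 = (131, -267, 359.7), Well 7→Well 9 = (134, -292, 394.9).
Normal n = (Well 7→Well 8) × (Well 7→Well 9) = (-405.9, -3532.1, -2474).
So ∂z/∂x = −n_x/n_z = −0.16407 and ∂z/∂y = −n_y/n_z = −1.42769.
Gradient magnitude |∇z| = √(a² + b²) = √(0.02692 + 2.03829) = 1.43708.
True dip = arctan(1.43708) = 55.2°, dipping toward N (azimuth ≈ 007°).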